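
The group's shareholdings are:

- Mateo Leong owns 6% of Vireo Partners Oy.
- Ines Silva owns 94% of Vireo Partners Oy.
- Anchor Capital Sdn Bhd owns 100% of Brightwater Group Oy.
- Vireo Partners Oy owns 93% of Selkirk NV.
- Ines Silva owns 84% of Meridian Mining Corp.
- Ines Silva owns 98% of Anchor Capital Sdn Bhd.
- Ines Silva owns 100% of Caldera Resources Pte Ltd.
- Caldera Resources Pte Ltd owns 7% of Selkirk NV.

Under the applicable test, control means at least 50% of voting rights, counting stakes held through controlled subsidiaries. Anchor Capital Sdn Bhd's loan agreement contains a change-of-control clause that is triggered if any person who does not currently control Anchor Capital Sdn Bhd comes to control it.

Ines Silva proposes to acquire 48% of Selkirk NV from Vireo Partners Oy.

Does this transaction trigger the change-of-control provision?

No

The purchase adds only to Ines's holdings (Vireo's stake shrinks), so Ines is the only person who could newly come to control Anchor.
Ines holds 98% of Anchor, so Ines controls Anchor.
So Ines already controls Anchor before the transaction.
After the purchase, Ines holds 48% of Selkirk directly, and Vireo's stake falls to 45%.
Ines controlled Anchor already, so this is not a new person acquiring control; every other person's position is unchanged or reduced.
No new person acquires control, so the clause is not triggered.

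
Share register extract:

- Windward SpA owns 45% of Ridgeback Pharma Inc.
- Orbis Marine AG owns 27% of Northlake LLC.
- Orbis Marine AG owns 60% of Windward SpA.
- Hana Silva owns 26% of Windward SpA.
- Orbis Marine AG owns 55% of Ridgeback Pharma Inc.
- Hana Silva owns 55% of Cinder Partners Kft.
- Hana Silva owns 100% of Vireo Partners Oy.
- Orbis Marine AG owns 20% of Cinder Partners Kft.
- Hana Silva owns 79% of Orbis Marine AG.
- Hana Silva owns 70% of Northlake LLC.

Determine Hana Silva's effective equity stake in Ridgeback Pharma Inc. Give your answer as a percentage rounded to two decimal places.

76.48%

Hana reaches Ridgeback along 3 paths.
Via Orbis → Windward: 79% × 60% × 45% = 21.33%.
Via Windward: 26% × 45% = 11.7%.
Via Orbis: 79% × 55% = 43.45%.
Total: 21.33% + 11.7% + 43.45% = 76.48%.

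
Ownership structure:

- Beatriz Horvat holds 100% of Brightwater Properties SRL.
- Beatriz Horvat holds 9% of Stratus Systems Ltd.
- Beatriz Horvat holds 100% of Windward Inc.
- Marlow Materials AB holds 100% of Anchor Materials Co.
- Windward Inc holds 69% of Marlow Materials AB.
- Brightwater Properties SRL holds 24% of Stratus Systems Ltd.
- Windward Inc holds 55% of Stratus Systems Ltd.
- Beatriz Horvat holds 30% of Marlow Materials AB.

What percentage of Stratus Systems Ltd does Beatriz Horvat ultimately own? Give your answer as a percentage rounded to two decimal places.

88.00%

Beatriz reaches Stratus along 3 paths.
Via Brightwater: 100% × 24% = 24%.
Direct stake: 9% = 9%.
Via Windward: 100% × 55% = 55%.
Total: 24% + 9% + 55% = 88%.
Rounded: 88.00%.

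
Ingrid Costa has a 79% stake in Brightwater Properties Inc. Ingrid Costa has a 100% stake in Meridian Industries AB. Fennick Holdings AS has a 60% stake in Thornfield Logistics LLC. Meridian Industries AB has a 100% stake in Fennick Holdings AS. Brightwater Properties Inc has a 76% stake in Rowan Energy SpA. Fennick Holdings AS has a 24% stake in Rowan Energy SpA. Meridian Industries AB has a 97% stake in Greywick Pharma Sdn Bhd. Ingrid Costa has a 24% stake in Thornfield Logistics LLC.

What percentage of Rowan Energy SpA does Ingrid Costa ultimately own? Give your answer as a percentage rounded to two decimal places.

84.04%

Ingrid reaches Rowan along 2 paths.
Via Meridian → Fennick: 100% × 100% × 24% = 24%.
Via Brightwater: 79% × 76% = 60.04%.
Total: 24% + 60.04% = 84.04%.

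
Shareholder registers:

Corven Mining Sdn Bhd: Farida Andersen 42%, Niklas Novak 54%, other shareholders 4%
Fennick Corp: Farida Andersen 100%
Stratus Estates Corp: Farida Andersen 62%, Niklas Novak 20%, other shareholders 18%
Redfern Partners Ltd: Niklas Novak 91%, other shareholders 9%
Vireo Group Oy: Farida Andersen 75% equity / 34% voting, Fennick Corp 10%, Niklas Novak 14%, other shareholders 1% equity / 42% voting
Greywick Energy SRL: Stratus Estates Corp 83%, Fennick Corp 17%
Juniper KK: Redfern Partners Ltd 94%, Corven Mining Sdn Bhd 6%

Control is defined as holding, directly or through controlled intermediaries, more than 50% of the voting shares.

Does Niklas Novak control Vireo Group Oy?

No

Niklas holds 54% of Corven, so Niklas controls Corven.
Niklas holds 91% of Redfern, so Niklas controls Redfern.
Redfern and Corven together hold 94% + 6% = 100% of Juniper, so Niklas controls Juniper.
In Vireo, Niklas's side holds only 14%, not > 50%.
So Niklas does not control Vireo.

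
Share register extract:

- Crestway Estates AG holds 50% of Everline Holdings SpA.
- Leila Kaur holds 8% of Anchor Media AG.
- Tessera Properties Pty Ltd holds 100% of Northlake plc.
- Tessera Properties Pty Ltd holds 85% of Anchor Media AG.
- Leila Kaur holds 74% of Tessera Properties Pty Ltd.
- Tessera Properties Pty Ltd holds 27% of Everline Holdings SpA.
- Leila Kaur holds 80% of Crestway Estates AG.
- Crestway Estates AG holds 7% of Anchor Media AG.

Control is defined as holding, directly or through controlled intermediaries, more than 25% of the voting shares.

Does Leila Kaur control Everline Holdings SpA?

Yes

Leila holds 80% of Crestway, so Leila controls Crestway.
Leila holds 74% of Tessera, so Leila controls Tessera.
Tessera and Crestway together hold 27% + 50% = 77% of Everline, so Leila controls Everline.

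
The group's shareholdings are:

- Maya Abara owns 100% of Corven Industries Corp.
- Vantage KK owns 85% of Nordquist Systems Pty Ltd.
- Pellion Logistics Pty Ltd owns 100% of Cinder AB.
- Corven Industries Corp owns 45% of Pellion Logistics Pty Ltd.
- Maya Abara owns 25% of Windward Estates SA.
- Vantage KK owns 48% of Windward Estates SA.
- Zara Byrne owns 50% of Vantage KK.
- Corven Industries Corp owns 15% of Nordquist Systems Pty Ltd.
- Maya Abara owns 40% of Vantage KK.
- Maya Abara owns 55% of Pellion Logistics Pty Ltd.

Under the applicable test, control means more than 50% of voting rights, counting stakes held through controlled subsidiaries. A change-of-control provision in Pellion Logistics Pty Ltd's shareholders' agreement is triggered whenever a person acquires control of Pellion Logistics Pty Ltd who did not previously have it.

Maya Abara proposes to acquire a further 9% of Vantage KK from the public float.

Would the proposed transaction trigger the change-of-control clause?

No

The purchase changes only Maya's holdings, so Maya is the only person who could newly come to control Pellion.
Maya holds 100% of Corven, so Maya controls Corven.
Maya and Corven together hold 55% + 45% = 100% of Pellion, so Maya controls Pellion.
So Maya already controls Pellion before the transaction.
After the purchase, Maya's direct stake in Vantage rises to 40% + 9% = 49%.
Maya controlled Pellion already, so this is not a new person acquiring control; every other person's position is unchanged or reduced.
No new person acquires control, so the clause is not triggered.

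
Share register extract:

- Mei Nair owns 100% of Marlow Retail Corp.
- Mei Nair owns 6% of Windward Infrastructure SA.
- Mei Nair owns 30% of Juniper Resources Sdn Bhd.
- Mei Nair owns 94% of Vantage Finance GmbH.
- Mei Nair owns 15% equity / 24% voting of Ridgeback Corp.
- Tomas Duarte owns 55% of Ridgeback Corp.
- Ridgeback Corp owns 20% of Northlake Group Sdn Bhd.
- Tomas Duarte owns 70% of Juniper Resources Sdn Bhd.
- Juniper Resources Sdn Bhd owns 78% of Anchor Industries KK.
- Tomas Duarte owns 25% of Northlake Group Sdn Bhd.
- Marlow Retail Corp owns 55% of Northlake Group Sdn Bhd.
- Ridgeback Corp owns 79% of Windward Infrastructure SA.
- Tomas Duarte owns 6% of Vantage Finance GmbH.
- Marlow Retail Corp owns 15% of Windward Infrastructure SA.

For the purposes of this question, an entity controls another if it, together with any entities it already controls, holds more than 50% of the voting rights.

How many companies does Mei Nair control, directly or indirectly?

Mei holds 100% of Marlow, so Mei controls Marlow.
Mei holds 94% of Vantage, so Mei controls Vantage.
Marlow holds 55% of Northlake, so Mei controls Northlake.
No other company's threshold is met.
Mei controls 3 companies.

3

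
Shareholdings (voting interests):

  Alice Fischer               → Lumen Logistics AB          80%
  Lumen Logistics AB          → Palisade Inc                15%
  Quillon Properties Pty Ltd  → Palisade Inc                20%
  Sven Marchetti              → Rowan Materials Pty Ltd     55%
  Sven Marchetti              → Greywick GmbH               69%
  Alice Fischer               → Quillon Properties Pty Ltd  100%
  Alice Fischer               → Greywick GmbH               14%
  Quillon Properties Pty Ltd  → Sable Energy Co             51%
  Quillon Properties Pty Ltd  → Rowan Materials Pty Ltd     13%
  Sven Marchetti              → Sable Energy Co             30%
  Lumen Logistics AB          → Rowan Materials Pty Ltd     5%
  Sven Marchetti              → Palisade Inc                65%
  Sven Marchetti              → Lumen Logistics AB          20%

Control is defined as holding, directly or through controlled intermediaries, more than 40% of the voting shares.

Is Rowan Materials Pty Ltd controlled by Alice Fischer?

Alice holds 100% of Quillon, so Alice controls Quillon.
Alice holds 80% of Lumen, so Alice controls Lumen.
Quillon holds 51% of Sable, so Alice controls Sable.
In Rowan, Alice's side holds only 13% + 5% = 18%, not > 40%.
So Alice does not control Rowan.

No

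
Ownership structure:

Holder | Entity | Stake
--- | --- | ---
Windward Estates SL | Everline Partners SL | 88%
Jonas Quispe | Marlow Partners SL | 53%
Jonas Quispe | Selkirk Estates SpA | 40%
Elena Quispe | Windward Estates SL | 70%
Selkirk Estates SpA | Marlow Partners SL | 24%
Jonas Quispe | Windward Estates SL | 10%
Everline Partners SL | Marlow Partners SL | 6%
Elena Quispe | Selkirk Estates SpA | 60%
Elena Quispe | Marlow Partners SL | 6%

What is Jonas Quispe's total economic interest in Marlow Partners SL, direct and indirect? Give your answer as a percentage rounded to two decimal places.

Jonas reaches Marlow along 3 paths.
Via Windward → Everline: 10% × 88% × 6% = 0.528%.
Via Selkirk: 40% × 24% = 9.6%.
Direct stake: 53% = 53%.
Total: 0.528% + 9.6% + 53% = 63.128%.
Rounded: 63.13%.

63.13%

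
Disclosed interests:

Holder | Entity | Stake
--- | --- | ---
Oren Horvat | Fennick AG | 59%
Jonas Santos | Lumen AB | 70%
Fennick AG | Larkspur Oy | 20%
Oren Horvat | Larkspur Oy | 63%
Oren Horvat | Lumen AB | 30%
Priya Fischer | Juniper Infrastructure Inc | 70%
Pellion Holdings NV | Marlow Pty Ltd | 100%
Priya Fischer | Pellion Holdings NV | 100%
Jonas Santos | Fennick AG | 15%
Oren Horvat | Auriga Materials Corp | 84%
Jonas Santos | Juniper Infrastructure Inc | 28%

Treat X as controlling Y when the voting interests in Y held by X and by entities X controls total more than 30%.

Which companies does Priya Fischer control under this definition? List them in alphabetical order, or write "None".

Priya holds 100% of Pellion, so Priya controls Pellion.
Priya holds 70% of Juniper, so Priya controls Juniper.
Pellion holds 100% of Marlow, so Priya controls Marlow.
No other company's threshold is met.

Juniper Infrastructure Inc, Marlow Pty Ltd, Pellion Holdings NV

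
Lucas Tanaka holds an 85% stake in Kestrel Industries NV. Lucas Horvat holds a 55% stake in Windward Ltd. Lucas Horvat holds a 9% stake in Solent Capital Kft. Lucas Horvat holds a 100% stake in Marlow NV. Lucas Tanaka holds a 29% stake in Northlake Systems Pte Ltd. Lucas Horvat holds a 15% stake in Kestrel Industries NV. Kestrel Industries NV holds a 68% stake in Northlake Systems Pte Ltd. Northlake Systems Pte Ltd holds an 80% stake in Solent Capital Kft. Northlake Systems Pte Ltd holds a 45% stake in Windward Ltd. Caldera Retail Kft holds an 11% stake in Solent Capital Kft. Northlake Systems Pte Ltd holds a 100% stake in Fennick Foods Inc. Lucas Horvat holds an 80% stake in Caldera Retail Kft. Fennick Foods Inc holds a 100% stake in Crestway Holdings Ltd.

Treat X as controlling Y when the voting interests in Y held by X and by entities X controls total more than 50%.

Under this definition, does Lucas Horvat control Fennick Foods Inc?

Lucas Horvat holds 100% of Marlow, so Lucas Horvat controls Marlow.
Lucas Horvat holds 55% of Windward, so Lucas Horvat controls Windward.
Lucas Horvat holds 80% of Caldera, so Lucas Horvat controls Caldera.
Neither Lucas Horvat nor any entity Lucas Horvat controls holds any voting interest in Fennick.
So Lucas Horvat does not control Fennick.

No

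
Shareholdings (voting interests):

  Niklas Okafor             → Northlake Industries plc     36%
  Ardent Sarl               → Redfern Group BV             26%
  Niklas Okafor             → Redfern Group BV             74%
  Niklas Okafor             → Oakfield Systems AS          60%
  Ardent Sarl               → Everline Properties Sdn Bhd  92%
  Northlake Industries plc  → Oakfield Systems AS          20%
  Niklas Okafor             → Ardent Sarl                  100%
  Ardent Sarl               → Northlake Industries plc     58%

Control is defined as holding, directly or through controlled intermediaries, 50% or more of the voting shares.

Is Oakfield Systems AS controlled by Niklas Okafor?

Niklas holds 100% of Ardent, so Niklas controls Ardent.
Niklas and Ardent together hold 36% + 58% = 94% of Northlake, so Niklas controls Northlake.
Niklas and Northlake together hold 60% + 20% = 80% of Oakfield, so Niklas controls Oakfield.

Yes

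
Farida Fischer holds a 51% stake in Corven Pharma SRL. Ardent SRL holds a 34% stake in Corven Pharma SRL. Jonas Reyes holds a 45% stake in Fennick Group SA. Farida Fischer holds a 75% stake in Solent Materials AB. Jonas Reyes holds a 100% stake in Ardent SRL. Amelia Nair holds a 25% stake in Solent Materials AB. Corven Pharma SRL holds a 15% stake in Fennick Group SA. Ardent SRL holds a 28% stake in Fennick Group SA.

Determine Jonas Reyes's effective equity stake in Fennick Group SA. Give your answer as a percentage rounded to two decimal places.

Jonas reaches Fennick along 3 paths.
Via Ardent: 100% × 28% = 28%.
Direct stake: 45% = 45%.
Via Ardent → Corven: 100% × 34% × 15% = 5.1%.
Total: 28% + 45% + 5.1% = 78.1%.
Rounded: 78.10%.

78.10%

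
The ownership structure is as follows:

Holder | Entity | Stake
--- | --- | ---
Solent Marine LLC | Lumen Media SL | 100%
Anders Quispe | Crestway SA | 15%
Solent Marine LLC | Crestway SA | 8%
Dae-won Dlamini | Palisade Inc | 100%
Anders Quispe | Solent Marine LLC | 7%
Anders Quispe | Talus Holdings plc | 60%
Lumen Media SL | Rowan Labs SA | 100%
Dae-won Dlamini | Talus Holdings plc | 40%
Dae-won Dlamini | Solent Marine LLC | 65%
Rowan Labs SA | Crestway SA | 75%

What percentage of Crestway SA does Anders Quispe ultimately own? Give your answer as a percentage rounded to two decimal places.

Anders reaches Crestway along 3 paths.
Via Solent: 7% × 8% = 0.56%.
Direct stake: 15% = 15%.
Via Solent → Lumen → Rowan: 7% × 100% × 100% × 75% = 5.25%.
Total: 0.56% + 15% + 5.25% = 20.81%.

20.81%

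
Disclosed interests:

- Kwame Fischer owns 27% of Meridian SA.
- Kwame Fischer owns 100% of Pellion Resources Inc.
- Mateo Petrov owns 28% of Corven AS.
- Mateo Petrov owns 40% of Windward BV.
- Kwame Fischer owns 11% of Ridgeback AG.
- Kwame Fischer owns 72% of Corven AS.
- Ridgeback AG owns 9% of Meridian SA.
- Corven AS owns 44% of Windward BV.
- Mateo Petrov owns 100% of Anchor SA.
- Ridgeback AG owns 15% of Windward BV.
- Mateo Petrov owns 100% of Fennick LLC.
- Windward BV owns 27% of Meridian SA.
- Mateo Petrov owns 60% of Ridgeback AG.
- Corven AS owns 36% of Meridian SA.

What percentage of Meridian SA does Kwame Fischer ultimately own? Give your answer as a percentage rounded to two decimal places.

Kwame reaches Meridian along 5 paths.
Direct stake: 27% = 27%.
Via Ridgeback: 11% × 9% = 0.99%.
Via Corven: 72% × 36% = 25.92%.
Via Ridgeback → Windward: 11% × 15% × 27% = 0.4455%.
Via Corven → Windward: 72% × 44% × 27% = 8.5536%.
Total: 27% + 0.99% + 25.92% + 0.4455% + 8.5536% = 62.9091%.
Rounded: 62.91%.

62.91%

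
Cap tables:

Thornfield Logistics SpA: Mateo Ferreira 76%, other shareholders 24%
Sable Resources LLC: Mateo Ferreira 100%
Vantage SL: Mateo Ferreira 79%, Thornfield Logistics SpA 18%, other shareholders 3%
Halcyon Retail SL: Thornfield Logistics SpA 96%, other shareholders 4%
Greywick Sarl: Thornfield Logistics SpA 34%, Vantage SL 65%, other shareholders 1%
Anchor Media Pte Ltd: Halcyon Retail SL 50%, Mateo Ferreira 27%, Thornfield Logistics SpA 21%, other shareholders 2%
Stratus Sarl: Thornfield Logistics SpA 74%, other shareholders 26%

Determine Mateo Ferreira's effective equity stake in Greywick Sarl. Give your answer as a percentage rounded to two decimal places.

Mateo reaches Greywick along 3 paths.
Via Thornfield: 76% × 34% = 25.84%.
Via Vantage: 79% × 65% = 51.35%.
Via Thornfield → Vantage: 76% × 18% × 65% = 8.892%.
Total: 25.84% + 51.35% + 8.892% = 86.082%.
Rounded: 86.08%.

86.08%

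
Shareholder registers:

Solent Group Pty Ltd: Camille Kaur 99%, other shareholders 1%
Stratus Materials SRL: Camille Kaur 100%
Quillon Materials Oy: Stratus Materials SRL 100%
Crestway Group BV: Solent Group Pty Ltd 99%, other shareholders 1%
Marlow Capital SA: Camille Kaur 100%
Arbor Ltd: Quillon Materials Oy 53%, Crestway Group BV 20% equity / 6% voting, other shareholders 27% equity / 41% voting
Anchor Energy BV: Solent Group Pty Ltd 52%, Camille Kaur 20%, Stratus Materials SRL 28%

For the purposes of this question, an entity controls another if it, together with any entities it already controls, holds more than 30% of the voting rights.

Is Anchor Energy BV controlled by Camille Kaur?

Camille holds 99% of Solent, so Camille controls Solent.
Camille holds 100% of Stratus, so Camille controls Stratus.
Solent and Camille and Stratus together hold 52% + 20% + 28% = 100% of Anchor, so Camille controls Anchor.

Yes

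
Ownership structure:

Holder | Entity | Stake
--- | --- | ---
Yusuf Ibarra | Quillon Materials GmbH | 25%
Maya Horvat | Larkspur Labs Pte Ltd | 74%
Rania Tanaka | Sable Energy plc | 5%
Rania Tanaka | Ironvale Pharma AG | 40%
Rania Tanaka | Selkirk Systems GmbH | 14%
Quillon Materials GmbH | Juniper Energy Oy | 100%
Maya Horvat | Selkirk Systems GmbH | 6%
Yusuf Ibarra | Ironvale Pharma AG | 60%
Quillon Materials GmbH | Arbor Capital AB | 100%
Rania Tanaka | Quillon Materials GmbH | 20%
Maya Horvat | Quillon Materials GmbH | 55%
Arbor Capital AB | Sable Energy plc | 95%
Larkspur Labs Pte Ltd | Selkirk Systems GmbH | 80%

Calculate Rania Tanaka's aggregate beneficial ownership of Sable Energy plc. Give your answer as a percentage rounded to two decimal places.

24.00%

Rania reaches Sable along 2 paths.
Direct stake: 5% = 5%.
Via Quillon → Arbor: 20% × 100% × 95% = 19%.
Total: 5% + 19% = 24%.
Rounded: 24.00%.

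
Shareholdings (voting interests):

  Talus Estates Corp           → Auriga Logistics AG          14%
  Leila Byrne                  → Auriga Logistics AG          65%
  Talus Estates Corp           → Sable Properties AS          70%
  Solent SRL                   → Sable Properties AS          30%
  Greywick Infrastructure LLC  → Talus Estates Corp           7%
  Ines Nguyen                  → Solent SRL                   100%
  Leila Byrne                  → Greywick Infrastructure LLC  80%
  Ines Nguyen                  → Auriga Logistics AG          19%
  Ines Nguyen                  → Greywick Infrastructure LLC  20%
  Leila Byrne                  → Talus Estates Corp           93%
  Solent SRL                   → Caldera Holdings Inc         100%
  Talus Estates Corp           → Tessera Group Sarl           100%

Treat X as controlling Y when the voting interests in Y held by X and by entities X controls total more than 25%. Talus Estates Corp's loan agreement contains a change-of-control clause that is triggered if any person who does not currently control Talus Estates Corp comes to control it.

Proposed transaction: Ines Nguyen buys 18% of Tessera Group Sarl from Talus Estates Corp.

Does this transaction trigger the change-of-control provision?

No

The purchase adds only to Ines's holdings (Talus's stake shrinks), so Ines is the only person who could newly come to control Talus.
Ines holds 100% of Solent, so Ines controls Solent.
Solent holds 100% of Caldera, so Ines controls Caldera.
Solent holds 30% of Sable, so Ines controls Sable.
Neither Ines nor any entity Ines controls holds any voting interest in Talus.
So before the transaction, Ines does not control Talus.
After the purchase, Ines holds 18% of Tessera directly, and Talus's stake falls to 82%.
Ines's side now holds 18% of Tessera, not > 25%, so Ines still does not control Tessera.
After the transaction, neither Ines nor any entity Ines controls holds a voting interest in Talus, so Ines still does not control it.
No new person acquires control, so the clause is not triggered.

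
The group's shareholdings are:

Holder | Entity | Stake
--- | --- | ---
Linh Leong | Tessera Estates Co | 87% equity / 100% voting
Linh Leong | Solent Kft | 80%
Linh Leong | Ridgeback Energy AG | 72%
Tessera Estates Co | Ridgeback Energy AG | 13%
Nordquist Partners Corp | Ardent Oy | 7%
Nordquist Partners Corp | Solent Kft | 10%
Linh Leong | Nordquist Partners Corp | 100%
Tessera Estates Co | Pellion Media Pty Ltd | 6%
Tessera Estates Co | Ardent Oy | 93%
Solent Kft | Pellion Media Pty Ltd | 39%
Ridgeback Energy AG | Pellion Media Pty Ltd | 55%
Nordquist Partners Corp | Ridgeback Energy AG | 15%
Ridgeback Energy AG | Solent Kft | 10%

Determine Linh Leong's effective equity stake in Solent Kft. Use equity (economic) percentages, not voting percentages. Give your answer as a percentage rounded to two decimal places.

99.83%

Linh reaches Solent along 5 paths.
Via Nordquist: 100% × 10% = 10%.
Direct stake: 80% = 80%.
Via Nordquist → Ridgeback: 100% × 15% × 10% = 1.5%.
Via Ridgeback: 72% × 10% = 7.2%.
Via Tessera → Ridgeback: 87% × 13% × 10% = 1.131%.
Total: 10% + 80% + 1.5% + 7.2% + 1.131% = 99.831%.
Rounded: 99.83%.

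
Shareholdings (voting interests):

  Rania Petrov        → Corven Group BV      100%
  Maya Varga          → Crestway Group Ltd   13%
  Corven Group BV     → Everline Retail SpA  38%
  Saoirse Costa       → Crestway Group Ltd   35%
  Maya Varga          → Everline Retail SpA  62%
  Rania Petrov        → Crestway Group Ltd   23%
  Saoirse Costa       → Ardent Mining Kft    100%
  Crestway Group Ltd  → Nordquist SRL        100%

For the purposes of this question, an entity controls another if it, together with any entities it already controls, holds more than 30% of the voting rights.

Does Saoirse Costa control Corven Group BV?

No

Saoirse holds 35% of Crestway, so Saoirse controls Crestway.
Crestway holds 100% of Nordquist, so Saoirse controls Nordquist.
Saoirse holds 100% of Ardent, so Saoirse controls Ardent.
Neither Saoirse nor any entity Saoirse controls holds any voting interest in Corven.
So Saoirse does not control Corven.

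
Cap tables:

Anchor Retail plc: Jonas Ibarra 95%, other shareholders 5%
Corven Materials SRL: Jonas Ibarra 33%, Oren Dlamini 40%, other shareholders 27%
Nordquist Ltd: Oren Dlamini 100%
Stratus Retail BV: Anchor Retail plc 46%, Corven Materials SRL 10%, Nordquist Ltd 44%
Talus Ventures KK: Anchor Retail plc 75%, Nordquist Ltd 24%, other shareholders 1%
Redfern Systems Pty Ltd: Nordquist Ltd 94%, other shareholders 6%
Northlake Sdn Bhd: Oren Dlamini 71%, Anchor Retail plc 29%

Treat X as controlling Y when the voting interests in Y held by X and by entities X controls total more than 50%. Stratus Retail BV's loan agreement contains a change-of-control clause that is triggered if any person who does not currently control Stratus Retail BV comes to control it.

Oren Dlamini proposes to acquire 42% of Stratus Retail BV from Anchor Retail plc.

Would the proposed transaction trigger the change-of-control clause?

The purchase adds only to Oren's holdings (Anchor's stake shrinks), so Oren is the only person who could newly come to control Stratus.
Oren holds 100% of Nordquist, so Oren controls Nordquist.
Nordquist holds 94% of Redfern, so Oren controls Redfern.
Oren holds 71% of Northlake, so Oren controls Northlake.
In Stratus, Oren's side holds only 44%, not > 50%.
So before the transaction, Oren does not control Stratus.
After the purchase, Oren holds 42% of Stratus directly, and Anchor's stake falls to 4%.
Nordquist and Oren together hold 44% + 42% = 86% of Stratus, so Oren controls Stratus.
Oren did not control Stratus before and does after, so the clause is triggered.

Yes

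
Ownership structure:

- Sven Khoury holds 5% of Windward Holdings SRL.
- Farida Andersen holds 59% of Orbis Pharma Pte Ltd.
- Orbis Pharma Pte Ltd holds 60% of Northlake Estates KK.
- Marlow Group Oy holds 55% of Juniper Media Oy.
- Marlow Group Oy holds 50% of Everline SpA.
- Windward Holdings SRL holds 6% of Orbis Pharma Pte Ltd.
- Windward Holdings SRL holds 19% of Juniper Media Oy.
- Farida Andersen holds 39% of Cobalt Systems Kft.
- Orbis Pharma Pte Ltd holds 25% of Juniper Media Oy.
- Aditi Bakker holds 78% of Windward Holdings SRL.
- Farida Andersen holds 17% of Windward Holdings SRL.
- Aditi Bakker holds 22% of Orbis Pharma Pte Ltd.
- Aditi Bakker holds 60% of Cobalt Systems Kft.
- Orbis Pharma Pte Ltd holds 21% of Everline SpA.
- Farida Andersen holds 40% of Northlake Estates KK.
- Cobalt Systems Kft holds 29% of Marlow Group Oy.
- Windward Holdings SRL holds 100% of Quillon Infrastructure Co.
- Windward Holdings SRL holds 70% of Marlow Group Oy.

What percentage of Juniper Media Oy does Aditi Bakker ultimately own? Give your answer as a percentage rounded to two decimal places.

Aditi reaches Juniper along 5 paths.
Via Windward → Marlow: 78% × 70% × 55% = 30.03%.
Via Cobalt → Marlow: 60% × 29% × 55% = 9.57%.
Via Windward: 78% × 19% = 14.82%.
Via Windward → Orbis: 78% × 6% × 25% = 1.17%.
Via Orbis: 22% × 25% = 5.5%.
Total: 30.03% + 9.57% + 14.82% + 1.17% + 5.5% = 61.09%.

61.09%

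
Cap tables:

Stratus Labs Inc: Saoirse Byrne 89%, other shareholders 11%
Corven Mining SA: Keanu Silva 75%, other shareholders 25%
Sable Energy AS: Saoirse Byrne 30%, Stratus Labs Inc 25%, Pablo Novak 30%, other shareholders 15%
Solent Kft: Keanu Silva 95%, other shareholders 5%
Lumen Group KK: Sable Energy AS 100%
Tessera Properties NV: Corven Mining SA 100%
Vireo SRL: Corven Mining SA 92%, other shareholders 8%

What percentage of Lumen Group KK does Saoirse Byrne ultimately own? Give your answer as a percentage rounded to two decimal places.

Saoirse reaches Lumen along 2 paths.
Via Sable: 30% × 100% = 30%.
Via Stratus → Sable: 89% × 25% × 100% = 22.25%.
Total: 30% + 22.25% = 52.25%.

52.25%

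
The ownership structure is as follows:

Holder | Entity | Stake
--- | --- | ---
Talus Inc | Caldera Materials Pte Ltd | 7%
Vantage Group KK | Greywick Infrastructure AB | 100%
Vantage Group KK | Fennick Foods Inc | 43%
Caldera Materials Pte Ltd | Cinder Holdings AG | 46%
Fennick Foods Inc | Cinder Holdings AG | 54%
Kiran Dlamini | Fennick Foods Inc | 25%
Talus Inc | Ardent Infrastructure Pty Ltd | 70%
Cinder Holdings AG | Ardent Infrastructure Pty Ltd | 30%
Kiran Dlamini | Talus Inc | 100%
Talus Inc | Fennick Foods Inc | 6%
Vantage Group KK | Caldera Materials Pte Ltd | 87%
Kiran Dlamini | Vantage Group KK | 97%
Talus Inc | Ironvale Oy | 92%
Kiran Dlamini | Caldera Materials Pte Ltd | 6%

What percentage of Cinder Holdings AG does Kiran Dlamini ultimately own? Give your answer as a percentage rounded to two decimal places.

84.06%

Kiran reaches Cinder along 6 paths.
Via Fennick: 25% × 54% = 13.5%.
Via Talus → Fennick: 100% × 6% × 54% = 3.24%.
Via Vantage → Fennick: 97% × 43% × 54% = 22.5234%.
Via Vantage → Caldera: 97% × 87% × 46% = 38.8194%.
Via Talus → Caldera: 100% × 7% × 46% = 3.22%.
Via Caldera: 6% × 46% = 2.76%.
Total: 13.5% + 3.24% + 22.5234% + 38.8194% + 3.22% + 2.76% = 84.0628%.
Rounded: 84.06%.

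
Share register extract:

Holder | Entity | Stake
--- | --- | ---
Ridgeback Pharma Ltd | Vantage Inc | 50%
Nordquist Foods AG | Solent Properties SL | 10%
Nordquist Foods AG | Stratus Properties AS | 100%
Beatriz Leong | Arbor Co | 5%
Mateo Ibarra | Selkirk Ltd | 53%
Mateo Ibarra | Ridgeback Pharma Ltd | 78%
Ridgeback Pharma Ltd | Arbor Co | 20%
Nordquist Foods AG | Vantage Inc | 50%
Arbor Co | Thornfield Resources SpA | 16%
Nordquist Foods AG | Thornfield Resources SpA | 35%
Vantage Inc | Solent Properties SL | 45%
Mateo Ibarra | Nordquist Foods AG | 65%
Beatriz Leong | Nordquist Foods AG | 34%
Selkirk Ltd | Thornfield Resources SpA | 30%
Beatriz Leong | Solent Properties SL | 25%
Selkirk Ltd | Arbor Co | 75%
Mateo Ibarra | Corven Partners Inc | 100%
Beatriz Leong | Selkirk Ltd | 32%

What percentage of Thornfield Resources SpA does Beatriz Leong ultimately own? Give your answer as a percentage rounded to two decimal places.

Beatriz reaches Thornfield along 4 paths.
Via Selkirk → Arbor: 32% × 75% × 16% = 3.84%.
Via Arbor: 5% × 16% = 0.8%.
Via Nordquist: 34% × 35% = 11.9%.
Via Selkirk: 32% × 30% = 9.6%.
Total: 3.84% + 0.8% + 11.9% + 9.6% = 26.14%.

26.14%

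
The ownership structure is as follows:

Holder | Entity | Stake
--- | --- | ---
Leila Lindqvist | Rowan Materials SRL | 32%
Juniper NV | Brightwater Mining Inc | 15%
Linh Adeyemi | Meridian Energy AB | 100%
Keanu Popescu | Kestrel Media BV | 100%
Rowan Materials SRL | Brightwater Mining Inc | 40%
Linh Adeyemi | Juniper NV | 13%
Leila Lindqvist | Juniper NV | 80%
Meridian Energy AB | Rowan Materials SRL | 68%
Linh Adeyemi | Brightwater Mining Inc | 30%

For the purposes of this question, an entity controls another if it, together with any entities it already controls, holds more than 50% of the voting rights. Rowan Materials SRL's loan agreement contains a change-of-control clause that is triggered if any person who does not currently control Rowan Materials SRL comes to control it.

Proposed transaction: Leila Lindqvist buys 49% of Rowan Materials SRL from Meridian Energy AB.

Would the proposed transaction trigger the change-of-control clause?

Yes

The purchase adds only to Leila's holdings (Meridian's stake shrinks), so Leila is the only person who could newly come to control Rowan.
Leila holds 80% of Juniper, so Leila controls Juniper.
In Rowan, Leila's side holds only 32%, not > 50%.
So before the transaction, Leila does not control Rowan.
After the purchase, Leila's direct stake in Rowan rises to 32% + 49% = 81%, and Meridian's stake falls to 19%.
Leila holds 81% of Rowan, so Leila controls Rowan.
Leila did not control Rowan before and does after, so the clause is triggered.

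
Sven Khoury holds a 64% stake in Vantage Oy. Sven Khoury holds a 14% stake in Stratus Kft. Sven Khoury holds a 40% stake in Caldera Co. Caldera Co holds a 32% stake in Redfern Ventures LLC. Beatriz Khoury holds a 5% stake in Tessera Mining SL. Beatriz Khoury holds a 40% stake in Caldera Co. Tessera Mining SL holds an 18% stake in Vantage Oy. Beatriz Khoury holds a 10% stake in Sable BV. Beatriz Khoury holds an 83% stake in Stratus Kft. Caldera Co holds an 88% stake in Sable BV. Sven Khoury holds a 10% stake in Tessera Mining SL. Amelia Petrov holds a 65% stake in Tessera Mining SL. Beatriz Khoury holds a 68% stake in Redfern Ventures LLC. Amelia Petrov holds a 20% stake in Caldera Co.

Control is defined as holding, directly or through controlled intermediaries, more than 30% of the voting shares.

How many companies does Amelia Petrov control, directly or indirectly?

1

Amelia holds 65% of Tessera, so Amelia controls Tessera.
No other company's threshold is met.
Amelia controls 1 company.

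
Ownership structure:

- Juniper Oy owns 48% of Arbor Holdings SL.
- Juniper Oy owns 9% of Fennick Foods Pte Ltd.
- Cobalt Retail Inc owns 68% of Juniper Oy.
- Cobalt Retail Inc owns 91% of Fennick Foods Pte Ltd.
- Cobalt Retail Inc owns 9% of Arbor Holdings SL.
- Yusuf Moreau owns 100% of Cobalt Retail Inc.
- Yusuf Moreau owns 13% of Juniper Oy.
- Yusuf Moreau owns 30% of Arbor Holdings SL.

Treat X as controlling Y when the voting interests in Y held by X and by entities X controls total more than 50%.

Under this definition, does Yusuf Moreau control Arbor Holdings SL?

Yes

Yusuf holds 100% of Cobalt, so Yusuf controls Cobalt.
Yusuf and Cobalt together hold 13% + 68% = 81% of Juniper, so Yusuf controls Juniper.
Yusuf and Juniper and Cobalt together hold 30% + 48% + 9% = 87% of Arbor, so Yusuf controls Arbor.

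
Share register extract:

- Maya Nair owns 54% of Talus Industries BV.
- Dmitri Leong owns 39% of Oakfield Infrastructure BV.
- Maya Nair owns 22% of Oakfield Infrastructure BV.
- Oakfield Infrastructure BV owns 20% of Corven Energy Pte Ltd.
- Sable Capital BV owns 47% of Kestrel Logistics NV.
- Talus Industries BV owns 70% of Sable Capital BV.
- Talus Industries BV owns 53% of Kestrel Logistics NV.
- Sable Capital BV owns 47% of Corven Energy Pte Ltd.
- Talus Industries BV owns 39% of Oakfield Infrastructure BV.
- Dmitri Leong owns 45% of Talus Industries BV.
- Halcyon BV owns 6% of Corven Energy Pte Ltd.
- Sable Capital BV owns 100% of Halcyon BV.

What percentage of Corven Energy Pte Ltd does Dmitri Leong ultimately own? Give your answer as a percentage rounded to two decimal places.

28.01%

Dmitri reaches Corven along 4 paths.
Via Talus → Oakfield: 45% × 39% × 20% = 3.51%.
Via Oakfield: 39% × 20% = 7.8%.
Via Talus → Sable: 45% × 70% × 47% = 14.805%.
Via Talus → Sable → Halcyon: 45% × 70% × 100% × 6% = 1.89%.
Total: 3.51% + 7.8% + 14.805% + 1.89% = 28.005%.
Rounded: 28.01%.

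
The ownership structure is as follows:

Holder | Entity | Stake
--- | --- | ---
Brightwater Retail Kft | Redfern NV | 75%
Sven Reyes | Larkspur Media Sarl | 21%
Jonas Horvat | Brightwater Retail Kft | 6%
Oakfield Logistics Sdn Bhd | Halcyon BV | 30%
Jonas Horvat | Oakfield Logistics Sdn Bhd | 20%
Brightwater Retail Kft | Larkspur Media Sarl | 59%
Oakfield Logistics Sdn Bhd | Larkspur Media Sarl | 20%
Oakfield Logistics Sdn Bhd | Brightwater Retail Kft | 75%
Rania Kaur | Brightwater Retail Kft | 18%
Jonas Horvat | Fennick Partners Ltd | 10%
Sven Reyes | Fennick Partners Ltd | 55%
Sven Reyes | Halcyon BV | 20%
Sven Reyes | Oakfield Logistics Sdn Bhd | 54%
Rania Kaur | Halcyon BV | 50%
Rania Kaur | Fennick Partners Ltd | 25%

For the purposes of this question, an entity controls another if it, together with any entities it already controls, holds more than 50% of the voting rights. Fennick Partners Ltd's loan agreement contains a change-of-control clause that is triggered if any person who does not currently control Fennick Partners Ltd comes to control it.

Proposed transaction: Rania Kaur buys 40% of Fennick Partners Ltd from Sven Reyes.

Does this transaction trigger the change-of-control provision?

Yes

The purchase adds only to Rania's holdings (Sven's stake shrinks), so Rania is the only person who could newly come to control Fennick.
Rania's largest direct stake is 50% in Halcyon, which does not meet the threshold, so Rania controls no company.
In Fennick, Rania's side holds only 25%, not > 50%.
So before the transaction, Rania does not control Fennick.
After the purchase, Rania's direct stake in Fennick rises to 25% + 40% = 65%, and Sven's stake falls to 15%.
Rania holds 65% of Fennick, so Rania controls Fennick.
Rania did not control Fennick before and does after, so the clause is triggered.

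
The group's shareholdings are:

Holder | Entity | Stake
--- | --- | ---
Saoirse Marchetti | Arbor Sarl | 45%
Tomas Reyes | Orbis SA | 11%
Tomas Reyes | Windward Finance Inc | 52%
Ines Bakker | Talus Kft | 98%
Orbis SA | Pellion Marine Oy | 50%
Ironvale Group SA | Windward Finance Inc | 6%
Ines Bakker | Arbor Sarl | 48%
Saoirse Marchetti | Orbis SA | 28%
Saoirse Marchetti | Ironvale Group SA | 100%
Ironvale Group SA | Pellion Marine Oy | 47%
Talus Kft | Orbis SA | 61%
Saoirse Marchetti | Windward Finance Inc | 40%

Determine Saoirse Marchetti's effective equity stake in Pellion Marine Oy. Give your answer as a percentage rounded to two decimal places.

61.00%

Saoirse reaches Pellion along 2 paths.
Via Orbis: 28% × 50% = 14%.
Via Ironvale: 100% × 47% = 47%.
Total: 14% + 47% = 61%.
Rounded: 61.00%.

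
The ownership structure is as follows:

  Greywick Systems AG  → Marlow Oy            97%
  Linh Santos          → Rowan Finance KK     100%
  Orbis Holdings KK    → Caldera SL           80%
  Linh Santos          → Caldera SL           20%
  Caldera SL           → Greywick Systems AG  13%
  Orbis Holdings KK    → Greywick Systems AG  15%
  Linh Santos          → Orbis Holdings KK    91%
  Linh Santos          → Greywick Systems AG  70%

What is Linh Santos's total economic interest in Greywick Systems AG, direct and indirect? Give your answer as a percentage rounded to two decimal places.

95.71%

Linh reaches Greywick along 4 paths.
Via Caldera: 20% × 13% = 2.6%.
Via Orbis → Caldera: 91% × 80% × 13% = 9.464%.
Via Orbis: 91% × 15% = 13.65%.
Direct stake: 70% = 70%.
Total: 2.6% + 9.464% + 13.65% + 70% = 95.714%.
Rounded: 95.71%.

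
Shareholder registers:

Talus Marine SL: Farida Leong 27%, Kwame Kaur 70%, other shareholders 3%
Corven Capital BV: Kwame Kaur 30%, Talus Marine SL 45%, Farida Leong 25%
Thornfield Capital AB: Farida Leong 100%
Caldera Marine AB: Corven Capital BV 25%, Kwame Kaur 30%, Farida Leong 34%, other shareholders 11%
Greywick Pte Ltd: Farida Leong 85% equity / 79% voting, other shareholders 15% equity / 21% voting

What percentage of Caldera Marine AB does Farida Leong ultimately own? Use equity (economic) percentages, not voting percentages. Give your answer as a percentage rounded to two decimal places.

Farida reaches Caldera along 3 paths.
Via Talus → Corven: 27% × 45% × 25% = 3.0375%.
Via Corven: 25% × 25% = 6.25%.
Direct stake: 34% = 34%.
Total: 3.0375% + 6.25% + 34% = 43.2875%.
Rounded: 43.29%.

43.29%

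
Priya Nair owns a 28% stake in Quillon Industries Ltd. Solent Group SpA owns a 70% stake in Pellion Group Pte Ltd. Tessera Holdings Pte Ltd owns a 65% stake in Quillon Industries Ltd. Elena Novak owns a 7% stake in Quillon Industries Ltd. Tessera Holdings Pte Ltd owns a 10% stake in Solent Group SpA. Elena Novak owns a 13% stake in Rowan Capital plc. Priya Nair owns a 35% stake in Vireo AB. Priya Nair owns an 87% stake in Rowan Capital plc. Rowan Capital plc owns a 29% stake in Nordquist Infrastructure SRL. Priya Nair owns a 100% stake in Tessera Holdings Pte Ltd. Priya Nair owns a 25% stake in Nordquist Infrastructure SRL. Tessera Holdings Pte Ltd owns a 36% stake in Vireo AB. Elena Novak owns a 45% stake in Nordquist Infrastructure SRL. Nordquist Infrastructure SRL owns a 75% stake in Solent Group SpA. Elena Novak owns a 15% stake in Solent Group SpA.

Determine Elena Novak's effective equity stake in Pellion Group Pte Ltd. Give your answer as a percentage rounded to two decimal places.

Elena reaches Pellion along 3 paths.
Via Rowan → Nordquist → Solent: 13% × 29% × 75% × 70% = 1.97925%.
Via Nordquist → Solent: 45% × 75% × 70% = 23.625%.
Via Solent: 15% × 70% = 10.5%.
Total: 1.97925% + 23.625% + 10.5% = 36.10425%.
Rounded: 36.10%.

36.10%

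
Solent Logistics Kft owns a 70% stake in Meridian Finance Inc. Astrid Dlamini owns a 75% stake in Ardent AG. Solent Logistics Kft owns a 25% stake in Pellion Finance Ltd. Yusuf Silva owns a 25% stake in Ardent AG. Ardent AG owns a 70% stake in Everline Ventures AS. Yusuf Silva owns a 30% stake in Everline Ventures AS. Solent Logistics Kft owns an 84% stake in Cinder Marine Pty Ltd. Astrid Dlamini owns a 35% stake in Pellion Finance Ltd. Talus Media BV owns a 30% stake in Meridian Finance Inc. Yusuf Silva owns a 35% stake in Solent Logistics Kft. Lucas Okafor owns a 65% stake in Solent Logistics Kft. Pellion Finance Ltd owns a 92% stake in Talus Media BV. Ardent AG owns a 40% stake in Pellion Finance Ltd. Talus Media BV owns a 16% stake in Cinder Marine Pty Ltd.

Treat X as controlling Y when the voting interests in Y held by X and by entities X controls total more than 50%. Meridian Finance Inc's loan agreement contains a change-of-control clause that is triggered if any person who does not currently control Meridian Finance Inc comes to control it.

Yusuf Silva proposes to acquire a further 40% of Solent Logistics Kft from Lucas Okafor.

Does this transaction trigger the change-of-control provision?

Yes

The purchase adds only to Yusuf's holdings (Lucas's stake shrinks), so Yusuf is the only person who could newly come to control Meridian.
Yusuf's largest direct stake is 35% in Solent, which does not meet the threshold, so Yusuf controls no company.
Neither Yusuf nor any entity Yusuf controls holds any voting interest in Meridian.
So before the transaction, Yusuf does not control Meridian.
After the purchase, Yusuf's direct stake in Solent rises to 35% + 40% = 75%, and Lucas's stake falls to 25%.
Yusuf holds 75% of Solent, so Yusuf controls Solent.
Solent holds 70% of Meridian, so Yusuf controls Meridian.
Yusuf did not control Meridian before and does after, so the clause is triggered.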